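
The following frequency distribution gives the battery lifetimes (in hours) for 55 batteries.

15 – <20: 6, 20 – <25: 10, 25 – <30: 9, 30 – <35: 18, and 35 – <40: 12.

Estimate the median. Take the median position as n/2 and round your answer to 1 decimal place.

30.7

Cumulative frequencies: 6, 16, 25, 43, 55
n = 55; position = n/2 = 27.5.
This falls in the class 30 – <35: L = 30, F = 25, f = 18, h = 5.
Median ≈ 30 + ((27.5 − 25) / 18) × 5 = 30.6944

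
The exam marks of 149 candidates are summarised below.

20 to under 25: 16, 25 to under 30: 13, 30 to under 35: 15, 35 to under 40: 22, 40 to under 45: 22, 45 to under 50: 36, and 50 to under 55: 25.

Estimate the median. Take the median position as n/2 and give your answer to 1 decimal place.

41.9

Cumulative frequencies: 16, 29, 44, 66, 88, 124, 149
n = 149; position = n/2 = 74.5.
This falls in the class 40 to under 45: L = 40, F = 66, f = 22, h = 5.
Median ≈ 40 + ((74.5 − 66) / 22) × 5 = 41.9318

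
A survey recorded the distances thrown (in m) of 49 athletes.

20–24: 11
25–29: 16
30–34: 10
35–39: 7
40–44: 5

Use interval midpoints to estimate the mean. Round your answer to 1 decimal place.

Midpoints: 22, 27, 32, 37, 42
Σfm = 11×22 + 16×27 + 10×32 + 7×37 + 5×42 = 1463
n = Σf = 49
Mean = 1463 / 49 = 29.8571

29.9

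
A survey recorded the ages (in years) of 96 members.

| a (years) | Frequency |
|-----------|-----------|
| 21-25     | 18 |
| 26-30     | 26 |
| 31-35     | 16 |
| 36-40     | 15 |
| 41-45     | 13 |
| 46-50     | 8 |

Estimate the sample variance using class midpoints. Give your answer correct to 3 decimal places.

62.344

Midpoints: 23, 28, 33, 38, 43, 48
n = 96, Σfm = 3183, mean = 33.1562
Σfm² = 111459
Σf(m − x̄)² = Σfm² − (Σfm)²/n = 111459 − 3183²/96 = 5922.6562
Sample variance = 5922.6562 / 95 = 62.3438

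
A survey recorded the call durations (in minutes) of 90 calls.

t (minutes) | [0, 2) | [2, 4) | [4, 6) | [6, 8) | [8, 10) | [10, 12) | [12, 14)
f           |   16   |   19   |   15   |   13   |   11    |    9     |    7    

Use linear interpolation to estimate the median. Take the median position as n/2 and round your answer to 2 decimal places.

5.33

Cumulative frequencies: 16, 35, 50, 63, 74, 83, 90
n = 90; position = n/2 = 45.
This falls in the class [4, 6): L = 4, F = 35, f = 15, h = 2.
Median ≈ 4 + ((45 − 35) / 15) × 2 = 5.3333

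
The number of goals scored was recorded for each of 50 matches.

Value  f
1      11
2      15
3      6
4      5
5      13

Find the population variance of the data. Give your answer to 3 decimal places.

Values: 1, 2, 3, 4, 5
n = 50, Σfx = 144, mean = 2.8800
Σfx² = 530
Σf(x − x̄)² = Σfx² − (Σfx)²/n = 530 − 144²/50 = 115.2800
Population variance = 115.2800 / 50 = 2.3056

2.306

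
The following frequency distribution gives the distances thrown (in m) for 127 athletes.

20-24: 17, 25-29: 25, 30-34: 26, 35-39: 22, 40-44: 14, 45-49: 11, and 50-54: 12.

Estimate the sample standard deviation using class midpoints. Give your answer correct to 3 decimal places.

Midpoints: 22, 27, 32, 37, 42, 47, 52
n = 127, Σfm = 4424, mean = 34.8346
Σfm² = 164638
Σf(m − x̄)² = Σfm² − (Σfm)²/n = 164638 − 4424²/127 = 10529.5276
Sample variance = 10529.5276 / 126 = 83.5677
Standard deviation = √83.5677 = 9.1415

9.142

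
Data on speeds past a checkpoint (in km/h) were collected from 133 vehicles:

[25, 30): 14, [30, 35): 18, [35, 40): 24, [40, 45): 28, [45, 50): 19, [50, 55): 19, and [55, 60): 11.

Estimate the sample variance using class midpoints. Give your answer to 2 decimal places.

Midpoints: 27.5, 32.5, 37.5, 42.5, 47.5, 52.5, 57.5
n = 133, Σfm = 5592.5, mean = 42.0489
Σfm² = 245531.25
Σf(m − x̄)² = Σfm² − (Σfm)²/n = 245531.25 − 5592.5²/133 = 10372.9323
Sample variance = 10372.9323 / 132 = 78.5828

78.58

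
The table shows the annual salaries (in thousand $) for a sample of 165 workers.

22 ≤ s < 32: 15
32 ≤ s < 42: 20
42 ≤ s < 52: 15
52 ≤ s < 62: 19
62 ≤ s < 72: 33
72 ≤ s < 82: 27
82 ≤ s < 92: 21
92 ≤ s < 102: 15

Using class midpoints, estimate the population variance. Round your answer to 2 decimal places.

Midpoints: 27, 37, 47, 57, 67, 77, 87, 97
n = 165, Σfm = 10505, mean = 63.6667
Σfm² = 741485
Σf(m − x̄)² = Σfm² − (Σfm)²/n = 741485 − 10505²/165 = 72666.6667
Population variance = 72666.6667 / 165 = 440.4040

440.40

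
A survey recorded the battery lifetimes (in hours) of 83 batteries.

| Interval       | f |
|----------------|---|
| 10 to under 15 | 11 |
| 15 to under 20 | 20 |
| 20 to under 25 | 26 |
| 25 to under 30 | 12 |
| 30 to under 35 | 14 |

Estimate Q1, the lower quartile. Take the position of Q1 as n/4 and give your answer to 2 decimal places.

Cumulative frequencies: 11, 31, 57, 69, 83
n = 83; position = n/4 = 20.75.
This falls in the class 15 to under 20: L = 15, F = 11, f = 20, h = 5.
Lower quartile ≈ 15 + ((20.75 − 11) / 20) × 5 = 17.4375

17.44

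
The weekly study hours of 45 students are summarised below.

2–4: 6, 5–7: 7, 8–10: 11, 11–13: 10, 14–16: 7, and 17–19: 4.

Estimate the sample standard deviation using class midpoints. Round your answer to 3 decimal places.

Midpoints: 3, 6, 9, 12, 15, 18
n = 45, Σfm = 456, mean = 10.1333
Σfm² = 5508
Σf(m − x̄)² = Σfm² − (Σfm)²/n = 5508 − 456²/45 = 887.2000
Sample variance = 887.2000 / 44 = 20.1636
Standard deviation = √20.1636 = 4.4904

4.490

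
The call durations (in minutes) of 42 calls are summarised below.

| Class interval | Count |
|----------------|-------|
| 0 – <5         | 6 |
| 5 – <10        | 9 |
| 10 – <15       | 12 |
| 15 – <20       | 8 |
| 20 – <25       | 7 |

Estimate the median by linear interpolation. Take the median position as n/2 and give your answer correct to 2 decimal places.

Cumulative frequencies: 6, 15, 27, 35, 42
n = 42; position = n/2 = 21.
This falls in the class 10 – <15: L = 10, F = 15, f = 12, h = 5.
Median ≈ 10 + ((21 − 15) / 12) × 5 = 12.5000

12.50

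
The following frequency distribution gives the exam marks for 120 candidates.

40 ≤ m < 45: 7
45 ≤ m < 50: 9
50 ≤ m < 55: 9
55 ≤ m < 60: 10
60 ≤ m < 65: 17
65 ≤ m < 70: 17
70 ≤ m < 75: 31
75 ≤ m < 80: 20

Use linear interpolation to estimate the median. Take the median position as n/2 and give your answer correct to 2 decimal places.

67.35

Cumulative frequencies: 7, 16, 25, 35, 52, 69, 100, 120
n = 120; position = n/2 = 60.
This falls in the class 65 ≤ m < 70: L = 65, F = 52, f = 17, h = 5.
Median ≈ 65 + ((60 − 52) / 17) × 5 = 67.3529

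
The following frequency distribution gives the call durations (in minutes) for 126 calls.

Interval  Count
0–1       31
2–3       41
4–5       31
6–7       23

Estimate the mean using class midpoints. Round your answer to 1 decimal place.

3.2

Midpoints: 0.5, 2.5, 4.5, 6.5
Σfm = 31×0.5 + 41×2.5 + 31×4.5 + 23×6.5 = 407
n = Σf = 126
Mean = 407 / 126 = 3.2302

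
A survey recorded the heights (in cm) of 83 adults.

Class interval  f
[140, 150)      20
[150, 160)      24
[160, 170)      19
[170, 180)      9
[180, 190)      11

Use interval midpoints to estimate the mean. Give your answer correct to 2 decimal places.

Midpoints: 145, 155, 165, 175, 185
Σfm = 20×145 + 24×155 + 19×165 + 9×175 + 11×185 = 13365
n = Σf = 83
Mean = 13365 / 83 = 161.0241

161.02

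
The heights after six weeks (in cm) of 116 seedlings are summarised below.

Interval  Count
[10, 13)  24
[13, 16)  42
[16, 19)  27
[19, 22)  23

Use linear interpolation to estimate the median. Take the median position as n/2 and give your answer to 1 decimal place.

Cumulative frequencies: 24, 66, 93, 116
n = 116; position = n/2 = 58.
This falls in the class [13, 16): L = 13, F = 24, f = 42, h = 3.
Median ≈ 13 + ((58 − 24) / 42) × 3 = 15.4286

15.4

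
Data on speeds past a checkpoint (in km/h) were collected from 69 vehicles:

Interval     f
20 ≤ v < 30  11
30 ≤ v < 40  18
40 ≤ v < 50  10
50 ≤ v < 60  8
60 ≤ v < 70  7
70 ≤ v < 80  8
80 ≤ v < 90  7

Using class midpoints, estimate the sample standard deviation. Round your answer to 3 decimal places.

19.750

Midpoints: 25, 35, 45, 55, 65, 75, 85
n = 69, Σfm = 3445, mean = 49.9275
Σfm² = 198525
Σf(m − x̄)² = Σfm² − (Σfm)²/n = 198525 − 3445²/69 = 26524.6377
Sample variance = 26524.6377 / 68 = 390.0682
Standard deviation = √390.0682 = 19.7501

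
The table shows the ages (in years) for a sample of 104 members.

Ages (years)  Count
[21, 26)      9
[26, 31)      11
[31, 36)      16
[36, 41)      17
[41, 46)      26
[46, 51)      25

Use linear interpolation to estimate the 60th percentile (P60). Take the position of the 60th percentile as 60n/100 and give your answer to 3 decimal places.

42.808

Cumulative frequencies: 9, 20, 36, 53, 79, 104
n = 104; position = 60n/100 = 62.4.
This falls in the class [41, 46): L = 41, F = 53, f = 26, h = 5.
60th percentile ≈ 41 + ((62.4 − 53) / 26) × 5 = 42.8077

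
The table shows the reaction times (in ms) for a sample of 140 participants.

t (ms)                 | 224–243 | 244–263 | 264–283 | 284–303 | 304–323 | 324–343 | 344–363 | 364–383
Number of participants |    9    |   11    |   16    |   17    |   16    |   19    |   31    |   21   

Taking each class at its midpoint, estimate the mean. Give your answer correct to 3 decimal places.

317.214

Midpoints: 233.5, 253.5, 273.5, 293.5, 313.5, 333.5, 353.5, 373.5
Σfm = 9×233.5 + 11×253.5 + 16×273.5 + 17×293.5 + 16×313.5 + 19×333.5 + 31×353.5 + 21×373.5 = 44410
n = Σf = 140
Mean = 44410 / 140 = 317.2143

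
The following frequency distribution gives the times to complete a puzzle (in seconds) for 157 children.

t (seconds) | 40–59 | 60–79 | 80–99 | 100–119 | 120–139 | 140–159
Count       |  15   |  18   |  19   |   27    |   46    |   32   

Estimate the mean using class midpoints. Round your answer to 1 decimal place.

110.8

Midpoints: 49.5, 69.5, 89.5, 109.5, 129.5, 149.5
Σfm = 15×49.5 + 18×69.5 + 19×89.5 + 27×109.5 + 46×129.5 + 32×149.5 = 17391.5
n = Σf = 157
Mean = 17391.5 / 157 = 110.7739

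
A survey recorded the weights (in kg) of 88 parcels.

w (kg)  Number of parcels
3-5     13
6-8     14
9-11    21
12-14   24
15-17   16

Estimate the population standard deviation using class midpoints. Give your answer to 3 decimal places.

Midpoints: 4, 7, 10, 13, 16
n = 88, Σfm = 928, mean = 10.5455
Σfm² = 11146
Σf(m − x̄)² = Σfm² − (Σfm)²/n = 11146 − 928²/88 = 1359.8182
Population variance = 1359.8182 / 88 = 15.4525
Standard deviation = √15.4525 = 3.9310

3.931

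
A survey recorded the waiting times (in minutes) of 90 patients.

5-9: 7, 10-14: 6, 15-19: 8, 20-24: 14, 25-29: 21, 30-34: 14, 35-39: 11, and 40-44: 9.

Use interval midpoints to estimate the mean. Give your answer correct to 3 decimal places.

26.278

Midpoints: 7, 12, 17, 22, 27, 32, 37, 42
Σfm = 7×7 + 6×12 + 8×17 + 14×22 + 21×27 + 14×32 + 11×37 + 9×42 = 2365
n = Σf = 90
Mean = 2365 / 90 = 26.2778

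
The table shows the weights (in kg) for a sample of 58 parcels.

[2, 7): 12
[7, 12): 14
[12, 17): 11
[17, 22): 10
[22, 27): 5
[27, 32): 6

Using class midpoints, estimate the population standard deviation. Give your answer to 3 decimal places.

7.933

Midpoints: 4.5, 9.5, 14.5, 19.5, 24.5, 29.5
n = 58, Σfm = 841, mean = 14.5000
Σfm² = 15844.5
Σf(m − x̄)² = Σfm² − (Σfm)²/n = 15844.5 − 841²/58 = 3650.0000
Population variance = 3650.0000 / 58 = 62.9310
Standard deviation = √62.9310 = 7.9329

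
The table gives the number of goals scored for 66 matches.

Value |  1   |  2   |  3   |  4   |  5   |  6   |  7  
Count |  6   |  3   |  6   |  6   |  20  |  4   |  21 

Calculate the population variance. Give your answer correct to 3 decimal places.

3.646

Values: 1, 2, 3, 4, 5, 6, 7
n = 66, Σfx = 325, mean = 4.9242
Σfx² = 1841
Σf(x − x̄)² = Σfx² − (Σfx)²/n = 1841 − 325²/66 = 240.6212
Population variance = 240.6212 / 66 = 3.6458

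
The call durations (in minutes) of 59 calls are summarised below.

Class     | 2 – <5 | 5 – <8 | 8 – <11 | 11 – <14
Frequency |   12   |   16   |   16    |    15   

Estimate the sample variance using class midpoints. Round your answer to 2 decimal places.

10.61

Midpoints: 3.5, 6.5, 9.5, 12.5
n = 59, Σfm = 485.5, mean = 8.2288
Σfm² = 4610.75
Σf(m − x̄)² = Σfm² − (Σfm)²/n = 4610.75 − 485.5²/59 = 615.6610
Sample variance = 615.6610 / 58 = 10.6148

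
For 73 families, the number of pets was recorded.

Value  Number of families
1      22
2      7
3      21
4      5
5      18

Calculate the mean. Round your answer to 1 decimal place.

Values: 1, 2, 3, 4, 5
Σfx = 22×1 + 7×2 + 21×3 + 5×4 + 18×5 = 209
n = Σf = 73
Mean = 209 / 73 = 2.8630

2.9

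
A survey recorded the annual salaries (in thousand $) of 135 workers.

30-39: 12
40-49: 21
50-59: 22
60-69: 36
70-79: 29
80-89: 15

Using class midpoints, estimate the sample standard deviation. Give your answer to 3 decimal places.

14.725

Midpoints: 34.5, 44.5, 54.5, 64.5, 74.5, 84.5
n = 135, Σfm = 8297.5, mean = 61.4630
Σfm² = 539043.75
Σf(m − x̄)² = Σfm² − (Σfm)²/n = 539043.75 − 8297.5²/135 = 29054.8148
Sample variance = 29054.8148 / 134 = 216.8270
Standard deviation = √216.8270 = 14.7250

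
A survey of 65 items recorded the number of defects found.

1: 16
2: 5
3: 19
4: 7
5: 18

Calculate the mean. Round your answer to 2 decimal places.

Values: 1, 2, 3, 4, 5
Σfx = 16×1 + 5×2 + 19×3 + 7×4 + 18×5 = 201
n = Σf = 65
Mean = 201 / 65 = 3.0923

3.09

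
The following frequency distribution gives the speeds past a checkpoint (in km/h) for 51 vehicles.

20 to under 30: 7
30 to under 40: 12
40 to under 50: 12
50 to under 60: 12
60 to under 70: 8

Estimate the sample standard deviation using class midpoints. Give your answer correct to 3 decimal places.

12.955

Midpoints: 25, 35, 45, 55, 65
n = 51, Σfm = 2315, mean = 45.3922
Σfm² = 113475
Σf(m − x̄)² = Σfm² − (Σfm)²/n = 113475 − 2315²/51 = 8392.1569
Sample variance = 8392.1569 / 50 = 167.8431
Standard deviation = √167.8431 = 12.9554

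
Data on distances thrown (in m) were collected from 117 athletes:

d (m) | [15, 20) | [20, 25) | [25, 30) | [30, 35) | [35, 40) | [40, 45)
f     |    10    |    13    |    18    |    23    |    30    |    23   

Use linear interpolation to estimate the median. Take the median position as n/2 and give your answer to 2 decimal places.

33.80

Cumulative frequencies: 10, 23, 41, 64, 94, 117
n = 117; position = n/2 = 58.5.
This falls in the class [30, 35): L = 30, F = 41, f = 23, h = 5.
Median ≈ 30 + ((58.5 − 41) / 23) × 5 = 33.8043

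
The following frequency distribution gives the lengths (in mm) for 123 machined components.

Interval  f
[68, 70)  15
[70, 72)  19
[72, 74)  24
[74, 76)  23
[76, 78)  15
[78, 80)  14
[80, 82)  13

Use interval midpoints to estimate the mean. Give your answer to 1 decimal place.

74.6

Midpoints: 69, 71, 73, 75, 77, 79, 81
Σfm = 15×69 + 19×71 + 24×73 + 23×75 + 15×77 + 14×79 + 13×81 = 9175
n = Σf = 123
Mean = 9175 / 123 = 74.5935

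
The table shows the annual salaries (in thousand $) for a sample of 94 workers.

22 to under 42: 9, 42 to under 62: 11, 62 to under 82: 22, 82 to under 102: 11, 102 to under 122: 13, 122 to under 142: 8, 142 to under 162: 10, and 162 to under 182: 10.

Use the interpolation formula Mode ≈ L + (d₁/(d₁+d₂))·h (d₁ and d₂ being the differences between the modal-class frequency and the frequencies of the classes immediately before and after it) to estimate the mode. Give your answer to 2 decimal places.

72.00

Modal class: 62 to under 82 (highest frequency 22).
d₁ = 22 − 11 = 11, d₂ = 22 − 11 = 11
Mode ≈ 62 + (11/(11+11)) × 20 = 62 + 10.0000 = 72.0000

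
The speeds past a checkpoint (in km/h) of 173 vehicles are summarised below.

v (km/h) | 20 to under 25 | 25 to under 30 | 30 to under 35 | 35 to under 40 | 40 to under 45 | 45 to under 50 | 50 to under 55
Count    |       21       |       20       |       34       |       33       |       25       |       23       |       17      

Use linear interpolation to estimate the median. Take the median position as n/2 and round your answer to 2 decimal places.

36.74

Cumulative frequencies: 21, 41, 75, 108, 133, 156, 173
n = 173; position = n/2 = 86.5.
This falls in the class 35 to under 40: L = 35, F = 75, f = 33, h = 5.
Median ≈ 35 + ((86.5 − 75) / 33) × 5 = 36.7424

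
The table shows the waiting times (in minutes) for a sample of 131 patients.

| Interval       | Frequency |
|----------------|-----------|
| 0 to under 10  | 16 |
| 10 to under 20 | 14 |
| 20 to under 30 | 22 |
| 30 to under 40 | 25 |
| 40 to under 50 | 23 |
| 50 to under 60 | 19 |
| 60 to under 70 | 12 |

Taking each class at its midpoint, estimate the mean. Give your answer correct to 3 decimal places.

Midpoints: 5, 15, 25, 35, 45, 55, 65
Σfm = 16×5 + 14×15 + 22×25 + 25×35 + 23×45 + 19×55 + 12×65 = 4575
n = Σf = 131
Mean = 4575 / 131 = 34.9237

34.924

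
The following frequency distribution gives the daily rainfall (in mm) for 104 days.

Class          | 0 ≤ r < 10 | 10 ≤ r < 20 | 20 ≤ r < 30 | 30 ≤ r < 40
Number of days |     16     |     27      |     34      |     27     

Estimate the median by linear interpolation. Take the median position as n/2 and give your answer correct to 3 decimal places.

22.647

Cumulative frequencies: 16, 43, 77, 104
n = 104; position = n/2 = 52.
This falls in the class 20 ≤ r < 30: L = 20, F = 43, f = 34, h = 10.
Median ≈ 20 + ((52 − 43) / 34) × 10 = 22.6471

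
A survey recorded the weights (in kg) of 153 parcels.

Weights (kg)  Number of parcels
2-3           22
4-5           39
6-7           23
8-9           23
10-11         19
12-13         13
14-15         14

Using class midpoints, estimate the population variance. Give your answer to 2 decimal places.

13.91

Midpoints: 2.5, 4.5, 6.5, 8.5, 10.5, 12.5, 14.5
n = 153, Σfm = 1140.5, mean = 7.4542
Σfm² = 10630.25
Σf(m − x̄)² = Σfm² − (Σfm)²/n = 10630.25 − 1140.5²/153 = 2128.6797
Population variance = 2128.6797 / 153 = 13.9129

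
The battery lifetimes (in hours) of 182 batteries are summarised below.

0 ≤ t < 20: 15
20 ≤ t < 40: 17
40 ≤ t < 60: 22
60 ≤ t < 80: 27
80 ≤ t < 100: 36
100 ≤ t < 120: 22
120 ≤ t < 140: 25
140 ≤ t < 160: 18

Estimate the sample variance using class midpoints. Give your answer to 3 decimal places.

1712.197

Midpoints: 10, 30, 50, 70, 90, 110, 130, 150
n = 182, Σfm = 15260, mean = 83.8462
Σfm² = 1589400
Σf(m − x̄)² = Σfm² − (Σfm)²/n = 1589400 − 15260²/182 = 309907.6923
Sample variance = 309907.6923 / 181 = 1712.1972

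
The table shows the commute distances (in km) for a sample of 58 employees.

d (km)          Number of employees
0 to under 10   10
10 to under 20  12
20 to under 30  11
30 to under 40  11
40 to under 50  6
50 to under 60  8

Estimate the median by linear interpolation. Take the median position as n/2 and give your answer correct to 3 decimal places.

Cumulative frequencies: 10, 22, 33, 44, 50, 58
n = 58; position = n/2 = 29.
This falls in the class 20 to under 30: L = 20, F = 22, f = 11, h = 10.
Median ≈ 20 + ((29 − 22) / 11) × 10 = 26.3636

26.364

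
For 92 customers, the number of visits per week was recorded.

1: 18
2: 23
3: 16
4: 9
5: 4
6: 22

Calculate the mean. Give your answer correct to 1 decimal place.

Values: 1, 2, 3, 4, 5, 6
Σfx = 18×1 + 23×2 + 16×3 + 9×4 + 4×5 + 22×6 = 300
n = Σf = 92
Mean = 300 / 92 = 3.2609

3.3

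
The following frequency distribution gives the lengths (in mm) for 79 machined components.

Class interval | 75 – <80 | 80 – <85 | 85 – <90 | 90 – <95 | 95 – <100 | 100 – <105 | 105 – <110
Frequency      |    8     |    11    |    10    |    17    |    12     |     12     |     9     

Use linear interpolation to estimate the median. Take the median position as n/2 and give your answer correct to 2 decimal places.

Cumulative frequencies: 8, 19, 29, 46, 58, 70, 79
n = 79; position = n/2 = 39.5.
This falls in the class 90 – <95: L = 90, F = 29, f = 17, h = 5.
Median ≈ 90 + ((39.5 − 29) / 17) × 5 = 93.0882

93.09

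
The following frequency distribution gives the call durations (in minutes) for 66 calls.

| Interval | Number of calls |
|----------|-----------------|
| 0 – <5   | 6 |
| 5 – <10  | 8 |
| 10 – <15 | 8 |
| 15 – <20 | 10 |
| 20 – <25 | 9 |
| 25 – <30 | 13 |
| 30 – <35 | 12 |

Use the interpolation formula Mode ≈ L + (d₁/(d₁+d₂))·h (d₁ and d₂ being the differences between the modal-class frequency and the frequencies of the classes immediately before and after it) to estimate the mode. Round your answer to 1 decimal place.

29.0

Modal class: 25 – <30 (highest frequency 13).
d₁ = 13 − 9 = 4, d₂ = 13 − 12 = 1
Mode ≈ 25 + (4/(4+1)) × 5 = 25 + 4.0000 = 29.0000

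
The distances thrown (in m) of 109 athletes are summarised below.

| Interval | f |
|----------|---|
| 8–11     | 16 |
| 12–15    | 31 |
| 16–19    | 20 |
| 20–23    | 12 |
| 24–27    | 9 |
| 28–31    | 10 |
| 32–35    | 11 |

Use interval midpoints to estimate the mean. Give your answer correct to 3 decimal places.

Midpoints: 9.5, 13.5, 17.5, 21.5, 25.5, 29.5, 33.5
Σfm = 16×9.5 + 31×13.5 + 20×17.5 + 12×21.5 + 9×25.5 + 10×29.5 + 11×33.5 = 2071.5
n = Σf = 109
Mean = 2071.5 / 109 = 19.0046

19.005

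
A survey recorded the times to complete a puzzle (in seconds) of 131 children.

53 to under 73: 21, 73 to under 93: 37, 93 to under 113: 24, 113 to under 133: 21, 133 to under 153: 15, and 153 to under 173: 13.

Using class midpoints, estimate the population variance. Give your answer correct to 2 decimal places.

Midpoints: 63, 83, 103, 123, 143, 163
n = 131, Σfm = 13713, mean = 104.6794
Σfm² = 1562699
Σf(m − x̄)² = Σfm² − (Σfm)²/n = 1562699 − 13713²/131 = 127230.5344
Population variance = 127230.5344 / 131 = 971.2255

971.23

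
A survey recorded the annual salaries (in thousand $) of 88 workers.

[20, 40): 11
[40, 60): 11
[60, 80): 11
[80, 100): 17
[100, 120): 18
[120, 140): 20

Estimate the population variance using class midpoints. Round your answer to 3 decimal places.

1142.149

Midpoints: 30, 50, 70, 90, 110, 130
n = 88, Σfm = 7760, mean = 88.1818
Σfm² = 784800
Σf(m − x̄)² = Σfm² − (Σfm)²/n = 784800 − 7760²/88 = 100509.0909
Population variance = 100509.0909 / 88 = 1142.1488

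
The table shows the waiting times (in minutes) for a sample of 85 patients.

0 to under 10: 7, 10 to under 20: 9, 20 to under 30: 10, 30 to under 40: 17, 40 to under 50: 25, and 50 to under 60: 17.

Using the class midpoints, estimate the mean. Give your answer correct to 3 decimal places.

36.176

Midpoints: 5, 15, 25, 35, 45, 55
Σfm = 7×5 + 9×15 + 10×25 + 17×35 + 25×45 + 17×55 = 3075
n = Σf = 85
Mean = 3075 / 85 = 36.1765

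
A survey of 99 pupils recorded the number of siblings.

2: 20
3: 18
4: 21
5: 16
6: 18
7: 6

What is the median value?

4

Cumulative frequencies: 20, 38, 59, 75, 93, 99
n = 99, so the median is the value in position (n+1)/2 = 50.
Position 50 falls at value 4.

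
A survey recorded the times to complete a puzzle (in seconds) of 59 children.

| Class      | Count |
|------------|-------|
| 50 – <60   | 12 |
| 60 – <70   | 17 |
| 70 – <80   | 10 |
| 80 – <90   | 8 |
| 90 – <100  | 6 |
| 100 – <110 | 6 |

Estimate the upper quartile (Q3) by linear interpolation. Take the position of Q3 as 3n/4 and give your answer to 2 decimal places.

Cumulative frequencies: 12, 29, 39, 47, 53, 59
n = 59; position = 3n/4 = 44.25.
This falls in the class 80 – <90: L = 80, F = 39, f = 8, h = 10.
Upper quartile ≈ 80 + ((44.25 − 39) / 8) × 10 = 86.5625

86.56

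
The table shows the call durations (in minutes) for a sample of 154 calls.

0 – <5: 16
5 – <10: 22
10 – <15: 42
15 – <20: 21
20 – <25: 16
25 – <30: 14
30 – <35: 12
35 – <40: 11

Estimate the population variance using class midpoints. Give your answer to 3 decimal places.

102.167

Midpoints: 2.5, 7.5, 12.5, 17.5, 22.5, 27.5, 32.5, 37.5
n = 154, Σfm = 2645, mean = 17.1753
Σfm² = 61162.5
Σf(m − x̄)² = Σfm² − (Σfm)²/n = 61162.5 − 2645²/154 = 15733.7662
Population variance = 15733.7662 / 154 = 102.1673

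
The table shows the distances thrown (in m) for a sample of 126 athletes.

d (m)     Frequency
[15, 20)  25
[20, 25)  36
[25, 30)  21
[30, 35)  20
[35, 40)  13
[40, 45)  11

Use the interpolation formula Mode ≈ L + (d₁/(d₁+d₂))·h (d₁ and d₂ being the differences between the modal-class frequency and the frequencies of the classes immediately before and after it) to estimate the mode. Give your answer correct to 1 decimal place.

22.1

Modal class: [20, 25) (highest frequency 36).
d₁ = 36 − 25 = 11, d₂ = 36 − 21 = 15
Mode ≈ 20 + (11/(11+15)) × 5 = 20 + 2.1154 = 22.1154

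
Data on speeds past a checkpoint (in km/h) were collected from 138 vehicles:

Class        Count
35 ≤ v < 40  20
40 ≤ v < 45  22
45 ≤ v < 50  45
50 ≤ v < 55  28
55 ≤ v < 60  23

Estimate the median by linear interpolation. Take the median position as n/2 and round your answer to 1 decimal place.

Cumulative frequencies: 20, 42, 87, 115, 138
n = 138; position = n/2 = 69.
This falls in the class 45 ≤ v < 50: L = 45, F = 42, f = 45, h = 5.
Median ≈ 45 + ((69 − 42) / 45) × 5 = 48.0000

48.0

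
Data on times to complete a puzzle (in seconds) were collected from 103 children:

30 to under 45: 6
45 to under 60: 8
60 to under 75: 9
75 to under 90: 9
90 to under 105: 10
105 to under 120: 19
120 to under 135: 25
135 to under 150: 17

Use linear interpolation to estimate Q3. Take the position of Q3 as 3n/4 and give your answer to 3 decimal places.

129.750

Cumulative frequencies: 6, 14, 23, 32, 42, 61, 86, 103
n = 103; position = 3n/4 = 77.25.
This falls in the class 120 to under 135: L = 120, F = 61, f = 25, h = 15.
Upper quartile ≈ 120 + ((77.25 − 61) / 25) × 15 = 129.7500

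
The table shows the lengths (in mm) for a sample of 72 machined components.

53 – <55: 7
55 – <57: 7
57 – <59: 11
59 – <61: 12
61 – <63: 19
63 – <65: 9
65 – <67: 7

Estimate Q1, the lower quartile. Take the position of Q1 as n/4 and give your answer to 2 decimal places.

57.73

Cumulative frequencies: 7, 14, 25, 37, 56, 65, 72
n = 72; position = n/4 = 18.
This falls in the class 57 – <59: L = 57, F = 14, f = 11, h = 2.
Lower quartile ≈ 57 + ((18 − 14) / 11) × 2 = 57.7273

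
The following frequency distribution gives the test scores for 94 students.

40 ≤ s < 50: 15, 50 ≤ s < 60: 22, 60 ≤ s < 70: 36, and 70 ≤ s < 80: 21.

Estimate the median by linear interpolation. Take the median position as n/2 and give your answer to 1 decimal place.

Cumulative frequencies: 15, 37, 73, 94
n = 94; position = n/2 = 47.
This falls in the class 60 ≤ s < 70: L = 60, F = 37, f = 36, h = 10.
Median ≈ 60 + ((47 − 37) / 36) × 10 = 62.7778

62.8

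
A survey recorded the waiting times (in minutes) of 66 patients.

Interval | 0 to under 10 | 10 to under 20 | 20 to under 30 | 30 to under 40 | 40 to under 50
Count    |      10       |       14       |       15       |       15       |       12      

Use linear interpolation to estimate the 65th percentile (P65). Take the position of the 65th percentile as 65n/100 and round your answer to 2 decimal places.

32.60

Cumulative frequencies: 10, 24, 39, 54, 66
n = 66; position = 65n/100 = 42.9.
This falls in the class 30 to under 40: L = 30, F = 39, f = 15, h = 10.
65th percentile ≈ 30 + ((42.9 − 39) / 15) × 10 = 32.6000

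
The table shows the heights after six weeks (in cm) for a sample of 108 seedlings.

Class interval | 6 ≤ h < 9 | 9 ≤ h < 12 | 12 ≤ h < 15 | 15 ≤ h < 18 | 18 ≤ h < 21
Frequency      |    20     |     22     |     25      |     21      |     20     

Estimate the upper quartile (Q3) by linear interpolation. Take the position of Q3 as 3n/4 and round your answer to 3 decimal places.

17.000

Cumulative frequencies: 20, 42, 67, 88, 108
n = 108; position = 3n/4 = 81.
This falls in the class 15 ≤ h < 18: L = 15, F = 67, f = 21, h = 3.
Upper quartile ≈ 15 + ((81 − 67) / 21) × 3 = 17.0000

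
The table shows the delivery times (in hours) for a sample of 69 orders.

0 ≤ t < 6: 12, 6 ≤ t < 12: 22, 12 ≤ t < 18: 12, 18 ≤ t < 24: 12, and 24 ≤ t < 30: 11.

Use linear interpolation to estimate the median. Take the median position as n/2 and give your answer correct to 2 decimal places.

Cumulative frequencies: 12, 34, 46, 58, 69
n = 69; position = n/2 = 34.5.
This falls in the class 12 ≤ t < 18: L = 12, F = 34, f = 12, h = 6.
Median ≈ 12 + ((34.5 − 34) / 12) × 6 = 12.2500

12.25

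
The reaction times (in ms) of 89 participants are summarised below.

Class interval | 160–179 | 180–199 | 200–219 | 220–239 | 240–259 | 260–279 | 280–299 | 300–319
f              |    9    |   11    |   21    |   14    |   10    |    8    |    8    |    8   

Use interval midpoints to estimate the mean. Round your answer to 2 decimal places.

Midpoints: 169.5, 189.5, 209.5, 229.5, 249.5, 269.5, 289.5, 309.5
Σfm = 9×169.5 + 11×189.5 + 21×209.5 + 14×229.5 + 10×249.5 + 8×269.5 + 8×289.5 + 8×309.5 = 20665.5
n = Σf = 89
Mean = 20665.5 / 89 = 232.1966

232.20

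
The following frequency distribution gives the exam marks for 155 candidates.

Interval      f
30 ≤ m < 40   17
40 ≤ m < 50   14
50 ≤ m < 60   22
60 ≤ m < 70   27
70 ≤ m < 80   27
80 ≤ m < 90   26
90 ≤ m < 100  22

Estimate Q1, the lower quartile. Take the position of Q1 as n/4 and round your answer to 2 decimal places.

Cumulative frequencies: 17, 31, 53, 80, 107, 133, 155
n = 155; position = n/4 = 38.75.
This falls in the class 50 ≤ m < 60: L = 50, F = 31, f = 22, h = 10.
Lower quartile ≈ 50 + ((38.75 − 31) / 22) × 10 = 53.5227

53.52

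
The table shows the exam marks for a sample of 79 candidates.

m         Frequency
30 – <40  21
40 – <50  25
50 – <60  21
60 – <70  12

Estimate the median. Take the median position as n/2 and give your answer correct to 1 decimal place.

47.4

Cumulative frequencies: 21, 46, 67, 79
n = 79; position = n/2 = 39.5.
This falls in the class 40 – <50: L = 40, F = 21, f = 25, h = 10.
Median ≈ 40 + ((39.5 − 21) / 25) × 10 = 47.4000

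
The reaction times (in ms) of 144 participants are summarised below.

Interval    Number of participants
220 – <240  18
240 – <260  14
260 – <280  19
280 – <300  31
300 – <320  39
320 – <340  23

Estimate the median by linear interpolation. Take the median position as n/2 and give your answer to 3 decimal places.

Cumulative frequencies: 18, 32, 51, 82, 121, 144
n = 144; position = n/2 = 72.
This falls in the class 280 – <300: L = 280, F = 51, f = 31, h = 20.
Median ≈ 280 + ((72 − 51) / 31) × 20 = 293.5484

293.548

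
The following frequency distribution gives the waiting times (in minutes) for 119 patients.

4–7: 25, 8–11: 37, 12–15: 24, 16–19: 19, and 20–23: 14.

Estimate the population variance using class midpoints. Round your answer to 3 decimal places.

Midpoints: 5.5, 9.5, 13.5, 17.5, 21.5
n = 119, Σfm = 1446.5, mean = 12.1555
Σfm² = 20759.75
Σf(m − x̄)² = Σfm² − (Σfm)²/n = 20759.75 − 1446.5²/119 = 3176.8739
Population variance = 3176.8739 / 119 = 26.6964

26.696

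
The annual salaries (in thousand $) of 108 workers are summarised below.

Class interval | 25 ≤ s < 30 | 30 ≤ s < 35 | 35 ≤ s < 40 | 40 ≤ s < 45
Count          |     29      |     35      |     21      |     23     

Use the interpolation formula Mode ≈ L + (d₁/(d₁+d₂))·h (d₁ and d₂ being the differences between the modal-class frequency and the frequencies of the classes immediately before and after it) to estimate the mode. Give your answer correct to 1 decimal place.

Modal class: 30 ≤ s < 35 (highest frequency 35).
d₁ = 35 − 29 = 6, d₂ = 35 − 21 = 14
Mode ≈ 30 + (6/(6+14)) × 5 = 30 + 1.5000 = 31.5000

31.5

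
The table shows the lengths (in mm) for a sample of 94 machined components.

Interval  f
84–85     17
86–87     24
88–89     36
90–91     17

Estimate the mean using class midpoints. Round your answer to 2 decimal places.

Midpoints: 84.5, 86.5, 88.5, 90.5
Σfm = 17×84.5 + 24×86.5 + 36×88.5 + 17×90.5 = 8237
n = Σf = 94
Mean = 8237 / 94 = 87.6277

87.63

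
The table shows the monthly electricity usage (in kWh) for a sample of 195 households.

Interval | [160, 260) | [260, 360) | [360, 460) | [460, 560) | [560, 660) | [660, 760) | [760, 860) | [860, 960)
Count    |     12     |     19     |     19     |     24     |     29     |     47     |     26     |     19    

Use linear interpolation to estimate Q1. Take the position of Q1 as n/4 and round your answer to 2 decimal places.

Cumulative frequencies: 12, 31, 50, 74, 103, 150, 176, 195
n = 195; position = n/4 = 48.75.
This falls in the class [360, 460): L = 360, F = 31, f = 19, h = 100.
Lower quartile ≈ 360 + ((48.75 − 31) / 19) × 100 = 453.4211

453.42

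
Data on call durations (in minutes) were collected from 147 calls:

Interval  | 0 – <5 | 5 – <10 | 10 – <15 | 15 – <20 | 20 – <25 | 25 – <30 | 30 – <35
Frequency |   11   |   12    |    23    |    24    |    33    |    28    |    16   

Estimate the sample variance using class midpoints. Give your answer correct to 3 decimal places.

Midpoints: 2.5, 7.5, 12.5, 17.5, 22.5, 27.5, 32.5
n = 147, Σfm = 2857.5, mean = 19.4388
Σfm² = 66468.75
Σf(m − x̄)² = Σfm² − (Σfm)²/n = 66468.75 − 2857.5²/147 = 10922.4490
Sample variance = 10922.4490 / 146 = 74.8113

74.811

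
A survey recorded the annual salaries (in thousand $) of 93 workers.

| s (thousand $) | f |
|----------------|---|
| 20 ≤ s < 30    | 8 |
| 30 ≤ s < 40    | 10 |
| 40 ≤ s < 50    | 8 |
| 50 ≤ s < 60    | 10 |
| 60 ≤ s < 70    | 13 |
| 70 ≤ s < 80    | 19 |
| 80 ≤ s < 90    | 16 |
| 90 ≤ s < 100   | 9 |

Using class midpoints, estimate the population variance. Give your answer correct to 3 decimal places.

454.758

Midpoints: 25, 35, 45, 55, 65, 75, 85, 95
n = 93, Σfm = 5945, mean = 63.9247
Σfm² = 422325
Σf(m − x̄)² = Σfm² − (Σfm)²/n = 422325 − 5945²/93 = 42292.4731
Population variance = 42292.4731 / 93 = 454.7578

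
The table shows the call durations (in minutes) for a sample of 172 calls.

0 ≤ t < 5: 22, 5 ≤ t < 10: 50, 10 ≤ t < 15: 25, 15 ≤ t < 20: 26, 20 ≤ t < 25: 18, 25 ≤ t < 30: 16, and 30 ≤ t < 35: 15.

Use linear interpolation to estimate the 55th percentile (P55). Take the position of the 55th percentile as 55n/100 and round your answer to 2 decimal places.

14.52

Cumulative frequencies: 22, 72, 97, 123, 141, 157, 172
n = 172; position = 55n/100 = 94.6.
This falls in the class 10 ≤ t < 15: L = 10, F = 72, f = 25, h = 5.
55th percentile ≈ 10 + ((94.6 − 72) / 25) × 5 = 14.5200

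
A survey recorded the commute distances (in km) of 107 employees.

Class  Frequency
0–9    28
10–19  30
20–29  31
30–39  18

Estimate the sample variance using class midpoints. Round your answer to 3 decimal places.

110.175

Midpoints: 4.5, 14.5, 24.5, 34.5
n = 107, Σfm = 1941.5, mean = 18.1449
Σfm² = 46906.75
Σf(m − x̄)² = Σfm² − (Σfm)²/n = 46906.75 − 1941.5²/107 = 11678.5047
Sample variance = 11678.5047 / 106 = 110.1746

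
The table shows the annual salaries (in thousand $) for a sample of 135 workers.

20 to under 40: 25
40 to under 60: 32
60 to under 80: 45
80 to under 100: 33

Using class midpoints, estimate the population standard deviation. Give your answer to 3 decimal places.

20.885

Midpoints: 30, 50, 70, 90
n = 135, Σfm = 8470, mean = 62.7407
Σfm² = 590300
Σf(m − x̄)² = Σfm² − (Σfm)²/n = 590300 − 8470²/135 = 58885.9259
Population variance = 58885.9259 / 135 = 436.1920
Standard deviation = √436.1920 = 20.8852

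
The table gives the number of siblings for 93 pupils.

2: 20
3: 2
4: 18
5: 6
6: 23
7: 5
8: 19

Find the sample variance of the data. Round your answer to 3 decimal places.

4.558

Values: 2, 3, 4, 5, 6, 7, 8
n = 93, Σfx = 473, mean = 5.0860
Σfx² = 2825
Σf(x − x̄)² = Σfx² − (Σfx)²/n = 2825 − 473²/93 = 419.3118
Sample variance = 419.3118 / 92 = 4.5577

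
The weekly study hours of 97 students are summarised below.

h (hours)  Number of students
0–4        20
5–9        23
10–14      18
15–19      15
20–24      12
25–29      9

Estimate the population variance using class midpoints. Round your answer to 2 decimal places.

Midpoints: 2, 7, 12, 17, 22, 27
n = 97, Σfm = 1179, mean = 12.1546
Σfm² = 20503
Σf(m − x̄)² = Σfm² − (Σfm)²/n = 20503 − 1179²/97 = 6172.6804
Population variance = 6172.6804 / 97 = 63.6359

63.64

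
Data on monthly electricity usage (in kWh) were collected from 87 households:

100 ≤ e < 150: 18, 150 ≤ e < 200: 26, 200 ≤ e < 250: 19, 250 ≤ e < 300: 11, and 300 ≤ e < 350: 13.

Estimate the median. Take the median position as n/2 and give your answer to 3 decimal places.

Cumulative frequencies: 18, 44, 63, 74, 87
n = 87; position = n/2 = 43.5.
This falls in the class 150 ≤ e < 200: L = 150, F = 18, f = 26, h = 50.
Median ≈ 150 + ((43.5 − 18) / 26) × 50 = 199.0385

199.038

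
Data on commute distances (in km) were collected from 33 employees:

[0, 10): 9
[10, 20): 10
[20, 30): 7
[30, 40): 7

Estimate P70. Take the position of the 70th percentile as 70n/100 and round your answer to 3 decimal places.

25.857

Cumulative frequencies: 9, 19, 26, 33
n = 33; position = 70n/100 = 23.1.
This falls in the class [20, 30): L = 20, F = 19, f = 7, h = 10.
70th percentile ≈ 20 + ((23.1 − 19) / 7) × 10 = 25.8571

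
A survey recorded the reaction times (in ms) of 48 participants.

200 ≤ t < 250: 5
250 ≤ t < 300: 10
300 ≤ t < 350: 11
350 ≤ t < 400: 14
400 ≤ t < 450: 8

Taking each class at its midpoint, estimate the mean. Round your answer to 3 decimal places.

Midpoints: 225, 275, 325, 375, 425
Σfm = 5×225 + 10×275 + 11×325 + 14×375 + 8×425 = 16100
n = Σf = 48
Mean = 16100 / 48 = 335.4167

335.417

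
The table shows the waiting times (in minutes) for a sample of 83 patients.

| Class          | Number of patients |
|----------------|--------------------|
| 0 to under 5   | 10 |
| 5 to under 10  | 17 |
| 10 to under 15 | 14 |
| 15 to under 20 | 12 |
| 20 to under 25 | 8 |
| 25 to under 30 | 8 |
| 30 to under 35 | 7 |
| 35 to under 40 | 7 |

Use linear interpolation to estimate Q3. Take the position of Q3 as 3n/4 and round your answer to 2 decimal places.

Cumulative frequencies: 10, 27, 41, 53, 61, 69, 76, 83
n = 83; position = 3n/4 = 62.25.
This falls in the class 25 to under 30: L = 25, F = 61, f = 8, h = 5.
Upper quartile ≈ 25 + ((62.25 − 61) / 8) × 5 = 25.7812

25.78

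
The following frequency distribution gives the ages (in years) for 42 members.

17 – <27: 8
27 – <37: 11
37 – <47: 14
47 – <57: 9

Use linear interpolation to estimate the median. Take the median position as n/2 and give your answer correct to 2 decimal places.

38.43

Cumulative frequencies: 8, 19, 33, 42
n = 42; position = n/2 = 21.
This falls in the class 37 – <47: L = 37, F = 19, f = 14, h = 10.
Median ≈ 37 + ((21 − 19) / 14) × 10 = 38.4286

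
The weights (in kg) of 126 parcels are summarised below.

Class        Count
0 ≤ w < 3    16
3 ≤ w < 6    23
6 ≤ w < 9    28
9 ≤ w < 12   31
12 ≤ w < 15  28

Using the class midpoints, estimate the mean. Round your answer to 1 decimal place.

Midpoints: 1.5, 4.5, 7.5, 10.5, 13.5
Σfm = 16×1.5 + 23×4.5 + 28×7.5 + 31×10.5 + 28×13.5 = 1041
n = Σf = 126
Mean = 1041 / 126 = 8.2619

8.3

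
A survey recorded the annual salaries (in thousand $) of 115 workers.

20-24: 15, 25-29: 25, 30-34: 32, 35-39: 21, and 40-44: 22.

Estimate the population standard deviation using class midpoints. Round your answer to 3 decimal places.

Midpoints: 22, 27, 32, 37, 42
n = 115, Σfm = 3730, mean = 32.4348
Σfm² = 125810
Σf(m − x̄)² = Σfm² − (Σfm)²/n = 125810 − 3730²/115 = 4828.2609
Population variance = 4828.2609 / 115 = 41.9849
Standard deviation = √41.9849 = 6.4796

6.480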